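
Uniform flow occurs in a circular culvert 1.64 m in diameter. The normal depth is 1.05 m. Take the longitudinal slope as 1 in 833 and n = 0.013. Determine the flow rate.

For a circular section of diameter D = 1.64 m at depth y = 1.05 m, the central angle is θ = 2 arccos(1 − 2y/D) = 3.71 rad. Then A = (D²/8)(θ − sin θ) = 1.428 m² and P = Dθ/2 = 3.042 m.
Hydraulic radius R = A/P = 1.428/3.042 = 0.4695 m.
Manning's equation: Q = (1/n) A R^(2/3) S^(1/2) = (1/0.013) × 1.428 × 0.4695^(2/3) × 0.0012^(1/2) = 2.3 m³/s.

Q = 2.3 m³/s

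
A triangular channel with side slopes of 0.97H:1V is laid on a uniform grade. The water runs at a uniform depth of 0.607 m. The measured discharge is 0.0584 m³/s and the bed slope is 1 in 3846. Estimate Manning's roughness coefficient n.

For a triangular section with side slope z = 0.97: A = zy² = 0.97×0.607² = 0.3574 m²; P = 2y√(1+z²) = 2×0.607×1.393 = 1.691 m.
Hydraulic radius R = A/P = 0.3574/1.691 = 0.2113 m.
Rearranging Manning's equation: n = (1/Q) A R^(2/3) S^(1/2) = (1/0.0584) × 0.3574 × 0.2113^(2/3) × √0.00026 = 0.035.

n = 0.035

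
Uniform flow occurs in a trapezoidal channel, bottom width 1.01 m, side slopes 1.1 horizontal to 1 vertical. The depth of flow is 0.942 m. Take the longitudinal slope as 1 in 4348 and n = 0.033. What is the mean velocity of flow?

V = 0.292 m/s

With bottom width b = 1.01 m and side slope z = 1.1: A = (b + zy)y = (1.01 + 1.1×0.942)×0.942 = 1.928 m²; P = b + 2y√(1+z²) = 1.01 + 2×0.942×1.487 = 3.811 m.
Hydraulic radius R = A/P = 1.928/3.811 = 0.5058 m.
From Manning's equation, V = (1/n) R^(2/3) S^(1/2) = (1/0.033) × 0.5058^(2/3) × 0.00023^(1/2) = 0.292 m/s.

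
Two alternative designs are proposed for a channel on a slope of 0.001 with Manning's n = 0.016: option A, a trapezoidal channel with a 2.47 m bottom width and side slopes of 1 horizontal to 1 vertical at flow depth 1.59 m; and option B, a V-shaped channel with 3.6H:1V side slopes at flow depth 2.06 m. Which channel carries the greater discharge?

channel B

Channel A: With bottom width b = 2.47 m and side slope z = 1: A = (b + zy)y = (2.47 + 1×1.59)×1.59 = 6.455 m²; P = b + 2y√(1+z²) = 2.47 + 2×1.59×1.414 = 6.967 m. Hydraulic radius R = A/P = 6.455/6.967 = 0.9265 m. Q_A = (1/0.016)·6.455·0.9265^(2/3)·√0.001 = 12.13 m³/s.
Channel B: For a triangular section with side slope z = 3.6: A = zy² = 3.6×2.06² = 15.28 m²; P = 2y√(1+z²) = 2×2.06×3.736 = 15.39 m. Hydraulic radius R = A/P = 15.28/15.39 = 0.9924 m. Q_B = (1/0.016)·15.28·0.9924^(2/3)·√0.001 = 30.04 m³/s.
Q_A = 12.13 m³/s vs Q_B = 30.04 m³/s, so channel B carries more.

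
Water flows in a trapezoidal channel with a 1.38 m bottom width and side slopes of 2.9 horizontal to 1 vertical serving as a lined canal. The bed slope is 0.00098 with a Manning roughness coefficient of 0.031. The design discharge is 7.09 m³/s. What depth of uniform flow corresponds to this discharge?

y_n = 1.46 m

Manning's equation rearranged: A R^(2/3) = nQ / (1·√S) = 0.031 × 7.09 / (√0.00098) = 7.021.
Try y = 1.81 m: A R^(2/3) = 11.68 — over.
Try y = 1.07 m: A R^(2/3) = 3.427 — short.
Try y = 1.46 m: A R^(2/3) = 7.022 — close enough.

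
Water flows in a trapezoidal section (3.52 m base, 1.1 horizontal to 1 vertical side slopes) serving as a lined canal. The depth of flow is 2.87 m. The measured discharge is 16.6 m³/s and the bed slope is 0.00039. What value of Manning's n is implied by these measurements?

n = 0.0311

With bottom width b = 3.52 m and side slope z = 1.1: A = (b + zy)y = (3.52 + 1.1×2.87)×2.87 = 19.16 m²; P = b + 2y√(1+z²) = 3.52 + 2×2.87×1.487 = 12.05 m.
Hydraulic radius R = A/P = 19.16/12.05 = 1.59 m.
Rearranging Manning's equation: n = (1/Q) A R^(2/3) S^(1/2) = (1/16.6) × 19.16 × 1.59^(2/3) × √0.00039 = 0.0311.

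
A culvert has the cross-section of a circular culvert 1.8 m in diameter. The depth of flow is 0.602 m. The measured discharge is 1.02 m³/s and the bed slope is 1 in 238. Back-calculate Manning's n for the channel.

n = 0.0229

For a circular section of diameter D = 1.8 m at depth y = 0.602 m, the central angle is θ = 2 arccos(1 − 2y/D) = 2.467 rad. Then A = (D²/8)(θ − sin θ) = 0.7459 m² and P = Dθ/2 = 2.22 m.
Hydraulic radius R = A/P = 0.7459/2.22 = 0.336 m.
Rearranging Manning's equation: n = (1/Q) A R^(2/3) S^(1/2) = (1/1.02) × 0.7459 × 0.336^(2/3) × √0.004202 = 0.0229.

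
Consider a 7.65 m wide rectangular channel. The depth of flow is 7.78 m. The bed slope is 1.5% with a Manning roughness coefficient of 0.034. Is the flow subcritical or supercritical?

subcritical

Flow area A = b·y = 7.65 × 7.78 = 59.52 m². Wetted perimeter P = b + 2y = 7.65 + 2×7.78 = 23.21 m.
Hydraulic radius R = A/P = 59.52/23.21 = 2.564 m.
V = (1/n) R^(2/3) √S = (1/0.034) × 2.564^(2/3) × √0.015 = 6.749 m/s. Hydraulic depth D_h = A/T = 59.52/7.65 = 7.78 m.
Froude number Fr = V/√(g·D_h) = 6.749/√(9.81×7.78) = 0.772, which is less than 1, so the flow is subcritical.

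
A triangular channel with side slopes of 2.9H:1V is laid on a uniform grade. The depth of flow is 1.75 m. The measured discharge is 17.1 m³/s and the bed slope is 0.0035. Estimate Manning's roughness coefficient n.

For a triangular section with side slope z = 2.9: A = zy² = 2.9×1.75² = 8.881 m²; P = 2y√(1+z²) = 2×1.75×3.068 = 10.74 m.
Hydraulic radius R = A/P = 8.881/10.74 = 0.8272 m.
Rearranging Manning's equation: n = (1/Q) A R^(2/3) S^(1/2) = (1/17.1) × 8.881 × 0.8272^(2/3) × √0.0035 = 0.0271.

n = 0.0271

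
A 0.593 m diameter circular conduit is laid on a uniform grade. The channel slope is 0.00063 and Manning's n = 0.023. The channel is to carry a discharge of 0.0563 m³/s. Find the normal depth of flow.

Manning's equation rearranged: A R^(2/3) = nQ / (1·√S) = 0.023 × 0.0563 / (√0.00063) = 0.05159.
Trying y = 0.401 m: A R^(2/3) = 0.06184 — too large.
Trying y = 0.256 m: A R^(2/3) = 0.02993 — too small.
Trying y = 0.354 m: A R^(2/3) = 0.05157 — ≈ 0.05159.

y_n = 0.354 m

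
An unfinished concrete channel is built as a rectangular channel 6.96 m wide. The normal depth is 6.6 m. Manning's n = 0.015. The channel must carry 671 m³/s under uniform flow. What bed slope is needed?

Flow area A = b·y = 6.96 × 6.6 = 45.94 m². Wetted perimeter P = b + 2y = 6.96 + 2×6.6 = 20.16 m.
Hydraulic radius R = A/P = 45.94/20.16 = 2.279 m.
From Manning's equation, S = [nQ / (1 A R^(2/3))]² = [0.015 × 671 / (1 × 45.94 × 2.279^(2/3))]² = 0.016.

S = 0.016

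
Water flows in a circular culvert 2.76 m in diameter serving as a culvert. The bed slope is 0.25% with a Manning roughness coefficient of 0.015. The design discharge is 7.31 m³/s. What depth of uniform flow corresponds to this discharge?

y_n = 1.33 m

Manning's equation rearranged: A R^(2/3) = nQ / (1·√S) = 0.015 × 7.31 / (√0.0025) = 2.193.
At y = 1.7 m: A R^(2/3) = 3.266 — high.
At y = 1.1 m: A R^(2/3) = 1.564 — low.
At y = 1.33 m: A R^(2/3) = 2.193 — matches.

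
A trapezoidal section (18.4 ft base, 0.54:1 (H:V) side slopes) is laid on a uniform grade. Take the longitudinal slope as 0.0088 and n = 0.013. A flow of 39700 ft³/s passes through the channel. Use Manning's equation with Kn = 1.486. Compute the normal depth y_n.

y_n = 24.5 ft

Manning's equation rearranged: A R^(2/3) = nQ / (1.486·√S) = 0.013 × 39700 / (1.486 × √0.0088) = 3702.
At y = 20.6 ft: A R^(2/3) = 2694 — low.
At y = 27.2 ft: A R^(2/3) = 4510 — high.
At y = 24.5 ft: A R^(2/3) = 3706 — ≈ 3702.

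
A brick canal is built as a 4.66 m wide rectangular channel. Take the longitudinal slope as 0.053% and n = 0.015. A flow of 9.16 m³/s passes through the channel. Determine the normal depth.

Manning's equation rearranged: A R^(2/3) = nQ / (1·√S) = 0.015 × 9.16 / (√0.00053) = 5.968.
Try y = 1.78 m: A R^(2/3) = 8.345 — high.
Try y = 1.4 m: A R^(2/3) = 5.966 — close enough.

y_n = 1.4 m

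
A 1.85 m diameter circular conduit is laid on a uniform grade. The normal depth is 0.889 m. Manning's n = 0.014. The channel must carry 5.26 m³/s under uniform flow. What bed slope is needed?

For a circular section of diameter D = 1.85 m at depth y = 0.889 m, the central angle is θ = 2 arccos(1 − 2y/D) = 3.064 rad. Then A = (D²/8)(θ − sin θ) = 1.277 m² and P = Dθ/2 = 2.834 m.
Hydraulic radius R = A/P = 1.277/2.834 = 0.4508 m.
From Manning's equation, S = [nQ / (1 A R^(2/3))]² = [0.014 × 5.26 / (1 × 1.277 × 0.4508^(2/3))]² = 0.00962.

S = 0.00962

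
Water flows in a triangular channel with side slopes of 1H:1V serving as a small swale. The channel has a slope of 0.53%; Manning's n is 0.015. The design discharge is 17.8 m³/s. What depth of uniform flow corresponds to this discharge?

Manning's equation rearranged: A R^(2/3) = nQ / (1·√S) = 0.015 × 17.8 / (√0.0053) = 3.668.
At y = 2.46 m: A R^(2/3) = 5.514 — high.
At y = 1.5 m: A R^(2/3) = 1.474 — low.
At y = 2.11 m: A R^(2/3) = 3.662 — matches.

y_n = 2.11 m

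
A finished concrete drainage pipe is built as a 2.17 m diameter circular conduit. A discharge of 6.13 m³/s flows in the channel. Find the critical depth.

y_c = 1.17 m

At critical depth, Q² T / (g A³) = 1, i.e. A³/T = Q²/g = 6.13²/9.81 = 3.83.
Try y = 1.39 m: A³/T = 7.523 — high.
Try y = 1.17 m: A³/T = 3.887 — ≈ 3.83.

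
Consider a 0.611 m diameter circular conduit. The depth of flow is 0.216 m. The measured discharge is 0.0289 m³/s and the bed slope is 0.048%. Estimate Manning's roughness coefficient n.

n = 0.017

For a circular section of diameter D = 0.611 m at depth y = 0.216 m, the central angle is θ = 2 arccos(1 − 2y/D) = 2.547 rad. Then A = (D²/8)(θ − sin θ) = 0.09271 m² and P = Dθ/2 = 0.7781 m.
Hydraulic radius R = A/P = 0.09271/0.7781 = 0.1192 m.
Rearranging Manning's equation: n = (1/Q) A R^(2/3) S^(1/2) = (1/0.0289) × 0.09271 × 0.1192^(2/3) × √0.00048 = 0.017.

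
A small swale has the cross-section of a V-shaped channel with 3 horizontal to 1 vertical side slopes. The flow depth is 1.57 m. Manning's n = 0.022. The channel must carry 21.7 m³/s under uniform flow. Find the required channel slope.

S = 0.00617

For a triangular section with side slope z = 3: A = zy² = 3×1.57² = 7.395 m²; P = 2y√(1+z²) = 2×1.57×3.162 = 9.93 m.
Hydraulic radius R = A/P = 7.395/9.93 = 0.7447 m.
From Manning's equation, S = [nQ / (1 A R^(2/3))]² = [0.022 × 21.7 / (1 × 7.395 × 0.7447^(2/3))]² = 0.00617.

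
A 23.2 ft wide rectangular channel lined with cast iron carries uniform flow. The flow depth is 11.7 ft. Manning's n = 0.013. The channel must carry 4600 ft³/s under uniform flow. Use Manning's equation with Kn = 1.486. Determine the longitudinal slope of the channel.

Flow area A = b·y = 23.2 × 11.7 = 271.4 ft². Wetted perimeter P = b + 2y = 23.2 + 2×11.7 = 46.6 ft.
Hydraulic radius R = A/P = 271.4/46.6 = 5.825 ft.
From Manning's equation, S = [nQ / (1.486 A R^(2/3))]² = [0.013 × 4600 / (1.486 × 271.4 × 5.825^(2/3))]² = 0.0021.

S = 0.0021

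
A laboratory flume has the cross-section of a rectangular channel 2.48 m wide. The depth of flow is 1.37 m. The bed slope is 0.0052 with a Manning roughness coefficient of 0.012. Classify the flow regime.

supercritical

Flow area A = b·y = 2.48 × 1.37 = 3.398 m². Wetted perimeter P = b + 2y = 2.48 + 2×1.37 = 5.22 m.
Hydraulic radius R = A/P = 3.398/5.22 = 0.6509 m.
V = (1/n) R^(2/3) √S = (1/0.012) × 0.6509^(2/3) × √0.0052 = 4.513 m/s. Hydraulic depth D_h = A/T = 3.398/2.48 = 1.37 m.
Froude number Fr = V/√(g·D_h) = 4.513/√(9.81×1.37) = 1.23, which is greater than 1, so the flow is supercritical.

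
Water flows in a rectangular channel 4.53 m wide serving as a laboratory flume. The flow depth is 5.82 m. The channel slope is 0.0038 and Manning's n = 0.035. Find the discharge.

Flow area A = b·y = 4.53 × 5.82 = 26.36 m². Wetted perimeter P = b + 2y = 4.53 + 2×5.82 = 16.17 m.
Hydraulic radius R = A/P = 26.36/16.17 = 1.63 m.
Manning's equation: Q = (1/n) A R^(2/3) S^(1/2) = (1/0.035) × 26.36 × 1.63^(2/3) × 0.0038^(1/2) = 64.3 m³/s.

Q = 64.3 m³/s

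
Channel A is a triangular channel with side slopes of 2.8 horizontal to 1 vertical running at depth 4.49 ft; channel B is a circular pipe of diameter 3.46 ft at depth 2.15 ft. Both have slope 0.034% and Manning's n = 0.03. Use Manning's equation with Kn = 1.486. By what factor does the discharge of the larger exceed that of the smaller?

Channel A: For a triangular section with side slope z = 2.8: A = zy² = 2.8×4.49² = 56.45 ft²; P = 2y√(1+z²) = 2×4.49×2.973 = 26.7 ft. Hydraulic radius R = A/P = 56.45/26.7 = 2.114 ft. Q_A = (1.486/0.03)·56.45·2.114^(2/3)·√0.00034 = 84.93 ft³/s.
Channel B: For a circular section of diameter D = 3.46 ft at depth y = 2.15 ft, the central angle is θ = 2 arccos(1 − 2y/D) = 3.632 rad. Then A = (D²/8)(θ − sin θ) = 6.14 ft² and P = Dθ/2 = 6.283 ft. Hydraulic radius R = A/P = 6.14/6.283 = 0.9772 ft. Q_B = (1.486/0.03)·6.14·0.9772^(2/3)·√0.00034 = 5.522 ft³/s.
The larger discharge is 84.93 ft³/s and the smaller is 5.522 ft³/s; the ratio is 15.4.

15.4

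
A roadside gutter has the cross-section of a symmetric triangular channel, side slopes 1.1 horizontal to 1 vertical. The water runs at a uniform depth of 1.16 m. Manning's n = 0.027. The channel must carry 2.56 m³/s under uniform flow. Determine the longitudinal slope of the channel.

For a triangular section with side slope z = 1.1: A = zy² = 1.1×1.16² = 1.48 m²; P = 2y√(1+z²) = 2×1.16×1.487 = 3.449 m.
Hydraulic radius R = A/P = 1.48/3.449 = 0.4292 m.
From Manning's equation, S = [nQ / (1 A R^(2/3))]² = [0.027 × 2.56 / (1 × 1.48 × 0.4292^(2/3))]² = 0.00674.

S = 0.00674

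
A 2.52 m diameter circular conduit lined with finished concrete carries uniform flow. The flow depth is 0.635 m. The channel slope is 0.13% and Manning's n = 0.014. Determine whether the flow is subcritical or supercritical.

subcritical

For a circular section of diameter D = 2.52 m at depth y = 0.635 m, the central angle is θ = 2 arccos(1 − 2y/D) = 2.104 rad. Then A = (D²/8)(θ − sin θ) = 0.986 m² and P = Dθ/2 = 2.65 m.
Hydraulic radius R = A/P = 0.986/2.65 = 0.372 m.
V = (1/n) R^(2/3) √S = (1/0.014) × 0.372^(2/3) × √0.0013 = 1.332 m/s. Hydraulic depth D_h = A/T = 0.986/2.188 = 0.4506 m.
Froude number Fr = V/√(g·D_h) = 1.332/√(9.81×0.4506) = 0.634, which is less than 1, so the flow is subcritical.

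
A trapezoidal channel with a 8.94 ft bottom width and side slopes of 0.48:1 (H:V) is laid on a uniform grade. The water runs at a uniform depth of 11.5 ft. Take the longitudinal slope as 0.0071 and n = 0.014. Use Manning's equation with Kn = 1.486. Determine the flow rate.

With bottom width b = 8.94 ft and side slope z = 0.48: A = (b + zy)y = (8.94 + 0.48×11.5)×11.5 = 166.3 ft²; P = b + 2y√(1+z²) = 8.94 + 2×11.5×1.109 = 34.45 ft.
Hydraulic radius R = A/P = 166.3/34.45 = 4.827 ft.
Manning's equation: Q = (1.486/n) A R^(2/3) S^(1/2) = (1.486/0.014) × 166.3 × 4.827^(2/3) × 0.0071^(1/2) = 4250 ft³/s.

Q = 4250 ft³/s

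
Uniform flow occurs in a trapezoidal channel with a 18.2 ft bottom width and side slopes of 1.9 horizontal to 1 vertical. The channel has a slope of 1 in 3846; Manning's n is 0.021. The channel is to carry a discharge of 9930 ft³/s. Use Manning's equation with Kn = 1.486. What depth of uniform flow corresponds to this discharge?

Manning's equation rearranged: A R^(2/3) = nQ / (1.486·√S) = 0.021 × 9930 / (1.486 × √0.00026) = 8703.
At y = 18.6 ft: A R^(2/3) = 4670 — too small.
At y = 27.8 ft: A R^(2/3) = 11660 — too large.
At y = 24.5 ft: A R^(2/3) = 8705 — close enough.

y_n = 24.5 ft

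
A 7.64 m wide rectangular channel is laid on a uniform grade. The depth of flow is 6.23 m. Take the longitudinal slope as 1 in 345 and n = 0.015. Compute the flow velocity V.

Flow area A = b·y = 7.64 × 6.23 = 47.6 m². Wetted perimeter P = b + 2y = 7.64 + 2×6.23 = 20.1 m.
Hydraulic radius R = A/P = 47.6/20.1 = 2.368 m.
From Manning's equation, V = (1/n) R^(2/3) S^(1/2) = (1/0.015) × 2.368^(2/3) × 0.002899^(1/2) = 6.38 m/s.

V = 6.38 m/s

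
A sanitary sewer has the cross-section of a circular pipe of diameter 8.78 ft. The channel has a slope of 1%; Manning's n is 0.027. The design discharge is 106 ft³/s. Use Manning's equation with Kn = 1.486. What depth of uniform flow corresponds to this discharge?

Manning's equation rearranged: A R^(2/3) = nQ / (1.486·√S) = 0.027 × 106 / (1.486 × √0.01) = 19.26.
Try y = 2.22 ft: A R^(2/3) = 14.33 — short.
Try y = 2.58 ft: A R^(2/3) = 19.24 — ≈ 19.26.

y_n = 2.58 ft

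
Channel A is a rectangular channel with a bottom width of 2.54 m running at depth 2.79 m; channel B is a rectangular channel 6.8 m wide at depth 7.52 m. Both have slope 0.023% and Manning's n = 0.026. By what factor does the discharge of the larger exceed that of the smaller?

13.9

Channel A: Flow area A = b·y = 2.54 × 2.79 = 7.087 m². Wetted perimeter P = b + 2y = 2.54 + 2×2.79 = 8.12 m. Hydraulic radius R = A/P = 7.087/8.12 = 0.8727 m. Q_A = (1/0.026)·7.087·0.8727^(2/3)·√0.00023 = 3.775 m³/s.
Channel B: Flow area A = b·y = 6.8 × 7.52 = 51.14 m². Wetted perimeter P = b + 2y = 6.8 + 2×7.52 = 21.84 m. Hydraulic radius R = A/P = 51.14/21.84 = 2.341 m. Q_B = (1/0.026)·51.14·2.341^(2/3)·√0.00023 = 52.59 m³/s.
The larger discharge is 52.59 m³/s and the smaller is 3.775 m³/s; the ratio is 13.9.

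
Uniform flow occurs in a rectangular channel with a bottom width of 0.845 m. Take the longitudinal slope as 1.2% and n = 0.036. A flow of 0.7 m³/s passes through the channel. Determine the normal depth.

y_n = 0.67 m

Manning's equation rearranged: A R^(2/3) = nQ / (1·√S) = 0.036 × 0.7 / (√0.012) = 0.23.
Trying y = 0.791 m: A R^(2/3) = 0.2829 — too large.
Trying y = 0.565 m: A R^(2/3) = 0.1853 — too small.
Trying y = 0.67 m: A R^(2/3) = 0.2301 — ≈ 0.23.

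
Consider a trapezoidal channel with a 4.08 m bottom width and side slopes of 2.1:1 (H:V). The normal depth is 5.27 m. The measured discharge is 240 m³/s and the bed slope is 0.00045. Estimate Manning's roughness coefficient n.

With bottom width b = 4.08 m and side slope z = 2.1: A = (b + zy)y = (4.08 + 2.1×5.27)×5.27 = 79.82 m²; P = b + 2y√(1+z²) = 4.08 + 2×5.27×2.326 = 28.6 m.
Hydraulic radius R = A/P = 79.82/28.6 = 2.792 m.
Rearranging Manning's equation: n = (1/Q) A R^(2/3) S^(1/2) = (1/240) × 79.82 × 2.792^(2/3) × √0.00045 = 0.014.

n = 0.014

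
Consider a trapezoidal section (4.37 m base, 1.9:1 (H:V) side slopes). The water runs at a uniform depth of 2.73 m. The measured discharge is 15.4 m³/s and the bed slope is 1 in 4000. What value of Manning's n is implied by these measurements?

With bottom width b = 4.37 m and side slope z = 1.9: A = (b + zy)y = (4.37 + 1.9×2.73)×2.73 = 26.09 m²; P = b + 2y√(1+z²) = 4.37 + 2×2.73×2.147 = 16.09 m.
Hydraulic radius R = A/P = 26.09/16.09 = 1.621 m.
Rearranging Manning's equation: n = (1/Q) A R^(2/3) S^(1/2) = (1/15.4) × 26.09 × 1.621^(2/3) × √0.00025 = 0.037.

n = 0.037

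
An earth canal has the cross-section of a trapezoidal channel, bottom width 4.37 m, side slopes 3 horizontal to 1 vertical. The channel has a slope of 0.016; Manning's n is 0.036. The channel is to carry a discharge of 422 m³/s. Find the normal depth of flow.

Manning's equation rearranged: A R^(2/3) = nQ / (1·√S) = 0.036 × 422 / (√0.016) = 120.1.
At y = 3.61 m: A R^(2/3) = 87.6 — low.
At y = 4.94 m: A R^(2/3) = 182.1 — high.
At y = 4.14 m: A R^(2/3) = 120.2 — ≈ 120.1.

y_n = 4.14 m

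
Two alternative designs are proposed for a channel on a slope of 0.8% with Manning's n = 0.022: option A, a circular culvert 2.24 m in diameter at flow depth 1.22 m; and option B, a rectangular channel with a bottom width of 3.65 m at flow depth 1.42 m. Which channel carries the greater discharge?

Channel A: For a circular section of diameter D = 2.24 m at depth y = 1.22 m, the central angle is θ = 2 arccos(1 − 2y/D) = 3.32 rad. Then A = (D²/8)(θ − sin θ) = 2.194 m² and P = Dθ/2 = 3.719 m. Hydraulic radius R = A/P = 2.194/3.719 = 0.59 m. Q_A = (1/0.022)·2.194·0.59^(2/3)·√0.008 = 6.275 m³/s.
Channel B: Flow area A = b·y = 3.65 × 1.42 = 5.183 m². Wetted perimeter P = b + 2y = 3.65 + 2×1.42 = 6.49 m. Hydraulic radius R = A/P = 5.183/6.49 = 0.7986 m. Q_B = (1/0.022)·5.183·0.7986^(2/3)·√0.008 = 18.14 m³/s.
Q_A = 6.275 m³/s vs Q_B = 18.14 m³/s, so channel B carries more.

channel B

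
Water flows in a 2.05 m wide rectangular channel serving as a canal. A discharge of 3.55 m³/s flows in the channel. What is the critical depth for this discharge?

For a rectangular channel, critical depth y_c = (q²/g)^(1/3) where q = Q/b = 3.55/2.05 = 1.732 m²/s.
So y_c = (1.732²/9.81)^(1/3) = 0.674 m.

y_c = 0.674 m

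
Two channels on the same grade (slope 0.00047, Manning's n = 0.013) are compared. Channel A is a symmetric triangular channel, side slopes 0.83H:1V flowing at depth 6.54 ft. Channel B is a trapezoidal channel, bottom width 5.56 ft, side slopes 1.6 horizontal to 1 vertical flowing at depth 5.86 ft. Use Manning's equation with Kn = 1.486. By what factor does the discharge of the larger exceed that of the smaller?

Channel A: For a triangular section with side slope z = 0.83: A = zy² = 0.83×6.54² = 35.5 ft²; P = 2y√(1+z²) = 2×6.54×1.3 = 17 ft. Hydraulic radius R = A/P = 35.5/17 = 2.088 ft. Q_A = (1.486/0.013)·35.5·2.088^(2/3)·√0.00047 = 143.7 ft³/s.
Channel B: With bottom width b = 5.56 ft and side slope z = 1.6: A = (b + zy)y = (5.56 + 1.6×5.86)×5.86 = 87.52 ft²; P = b + 2y√(1+z²) = 5.56 + 2×5.86×1.887 = 27.67 ft. Hydraulic radius R = A/P = 87.52/27.67 = 3.163 ft. Q_B = (1.486/0.013)·87.52·3.163^(2/3)·√0.00047 = 467.3 ft³/s.
The larger discharge is 467.3 ft³/s and the smaller is 143.7 ft³/s; the ratio is 3.25.

3.25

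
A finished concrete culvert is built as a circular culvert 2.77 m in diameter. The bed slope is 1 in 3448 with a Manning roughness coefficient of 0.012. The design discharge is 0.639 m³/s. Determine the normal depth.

y_n = 0.578 m

Manning's equation rearranged: A R^(2/3) = nQ / (1·√S) = 0.012 × 0.639 / (√0.00029) = 0.4503.
At y = 0.414 m: A R^(2/3) = 0.2276 — short.
At y = 0.578 m: A R^(2/3) = 0.45 — matches.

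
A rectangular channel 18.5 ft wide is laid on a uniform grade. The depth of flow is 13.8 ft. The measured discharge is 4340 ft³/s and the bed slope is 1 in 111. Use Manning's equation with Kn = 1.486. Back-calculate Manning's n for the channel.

n = 0.026

Flow area A = b·y = 18.5 × 13.8 = 255.3 ft². Wetted perimeter P = b + 2y = 18.5 + 2×13.8 = 46.1 ft.
Hydraulic radius R = A/P = 255.3/46.1 = 5.538 ft.
Rearranging Manning's equation: n = (1.486/Q) A R^(2/3) S^(1/2) = (1.486/4340) × 255.3 × 5.538^(2/3) × √0.009009 = 0.026.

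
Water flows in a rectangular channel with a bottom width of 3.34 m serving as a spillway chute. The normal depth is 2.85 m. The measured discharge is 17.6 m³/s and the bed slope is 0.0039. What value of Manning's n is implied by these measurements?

n = 0.035

Flow area A = b·y = 3.34 × 2.85 = 9.519 m². Wetted perimeter P = b + 2y = 3.34 + 2×2.85 = 9.04 m.
Hydraulic radius R = A/P = 9.519/9.04 = 1.053 m.
Rearranging Manning's equation: n = (1/Q) A R^(2/3) S^(1/2) = (1/17.6) × 9.519 × 1.053^(2/3) × √0.0039 = 0.035.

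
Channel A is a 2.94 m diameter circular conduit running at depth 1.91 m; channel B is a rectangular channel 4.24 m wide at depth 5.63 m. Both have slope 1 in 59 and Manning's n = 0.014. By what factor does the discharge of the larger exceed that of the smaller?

7.62

Channel A: For a circular section of diameter D = 2.94 m at depth y = 1.91 m, the central angle is θ = 2 arccos(1 − 2y/D) = 3.75 rad. Then A = (D²/8)(θ − sin θ) = 4.668 m² and P = Dθ/2 = 5.512 m. Hydraulic radius R = A/P = 4.668/5.512 = 0.847 m. Q_A = (1/0.014)·4.668·0.847^(2/3)·√0.01695 = 38.86 m³/s.
Channel B: Flow area A = b·y = 4.24 × 5.63 = 23.87 m². Wetted perimeter P = b + 2y = 4.24 + 2×5.63 = 15.5 m. Hydraulic radius R = A/P = 23.87/15.5 = 1.54 m. Q_B = (1/0.014)·23.87·1.54^(2/3)·√0.01695 = 296 m³/s.
The larger discharge is 296 m³/s and the smaller is 38.86 m³/s; the ratio is 7.62.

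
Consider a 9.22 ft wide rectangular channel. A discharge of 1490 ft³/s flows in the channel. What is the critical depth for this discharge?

y_c = 9.33 ft

For a rectangular channel, critical depth y_c = (q²/g)^(1/3) where q = Q/b = 1490/9.22 = 161.6 ft²/s.
So y_c = (161.6²/32.2)^(1/3) = 9.33 ft.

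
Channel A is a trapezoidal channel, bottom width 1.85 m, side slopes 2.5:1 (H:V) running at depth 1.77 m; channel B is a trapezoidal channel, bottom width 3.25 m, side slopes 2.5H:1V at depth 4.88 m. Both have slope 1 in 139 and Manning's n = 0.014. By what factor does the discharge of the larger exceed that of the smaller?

Channel A: With bottom width b = 1.85 m and side slope z = 2.5: A = (b + zy)y = (1.85 + 2.5×1.77)×1.77 = 11.11 m²; P = b + 2y√(1+z²) = 1.85 + 2×1.77×2.693 = 11.38 m. Hydraulic radius R = A/P = 11.11/11.38 = 0.9758 m. Q_A = (1/0.014)·11.11·0.9758^(2/3)·√0.007194 = 66.2 m³/s.
Channel B: With bottom width b = 3.25 m and side slope z = 2.5: A = (b + zy)y = (3.25 + 2.5×4.88)×4.88 = 75.4 m²; P = b + 2y√(1+z²) = 3.25 + 2×4.88×2.693 = 29.53 m. Hydraulic radius R = A/P = 75.4/29.53 = 2.553 m. Q_B = (1/0.014)·75.4·2.553^(2/3)·√0.007194 = 853.3 m³/s.
The larger discharge is 853.3 m³/s and the smaller is 66.2 m³/s; the ratio is 12.9.

12.9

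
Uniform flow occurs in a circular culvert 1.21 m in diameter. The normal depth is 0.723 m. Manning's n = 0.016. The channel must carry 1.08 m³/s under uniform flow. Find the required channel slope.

S = 0.0025

For a circular section of diameter D = 1.21 m at depth y = 0.723 m, the central angle is θ = 2 arccos(1 − 2y/D) = 3.534 rad. Then A = (D²/8)(θ − sin θ) = 0.7168 m² and P = Dθ/2 = 2.138 m.
Hydraulic radius R = A/P = 0.7168/2.138 = 0.3352 m.
From Manning's equation, S = [nQ / (1 A R^(2/3))]² = [0.016 × 1.08 / (1 × 0.7168 × 0.3352^(2/3))]² = 0.0025.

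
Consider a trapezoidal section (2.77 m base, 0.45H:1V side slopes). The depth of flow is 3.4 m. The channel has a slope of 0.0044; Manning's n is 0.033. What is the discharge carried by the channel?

Q = 37.3 m³/s

With bottom width b = 2.77 m and side slope z = 0.45: A = (b + zy)y = (2.77 + 0.45×3.4)×3.4 = 14.62 m²; P = b + 2y√(1+z²) = 2.77 + 2×3.4×1.097 = 10.23 m.
Hydraulic radius R = A/P = 14.62/10.23 = 1.43 m.
Manning's equation: Q = (1/n) A R^(2/3) S^(1/2) = (1/0.033) × 14.62 × 1.43^(2/3) × 0.0044^(1/2) = 37.3 m³/s.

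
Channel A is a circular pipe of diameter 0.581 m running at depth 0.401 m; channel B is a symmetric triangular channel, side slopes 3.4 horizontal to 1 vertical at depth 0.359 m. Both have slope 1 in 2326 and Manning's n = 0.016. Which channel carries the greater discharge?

Channel A: For a circular section of diameter D = 0.581 m at depth y = 0.401 m, the central angle is θ = 2 arccos(1 − 2y/D) = 3.922 rad. Then A = (D²/8)(θ − sin θ) = 0.1952 m² and P = Dθ/2 = 1.139 m. Hydraulic radius R = A/P = 0.1952/1.139 = 0.1713 m. Q_A = (1/0.016)·0.1952·0.1713^(2/3)·√0.0004299 = 0.07802 m³/s.
Channel B: For a triangular section with side slope z = 3.4: A = zy² = 3.4×0.359² = 0.4382 m²; P = 2y√(1+z²) = 2×0.359×3.544 = 2.545 m. Hydraulic radius R = A/P = 0.4382/2.545 = 0.1722 m. Q_B = (1/0.016)·0.4382·0.1722^(2/3)·√0.0004299 = 0.1758 m³/s.
Q_A = 0.07802 m³/s vs Q_B = 0.1758 m³/s, so channel B carries more.

channel B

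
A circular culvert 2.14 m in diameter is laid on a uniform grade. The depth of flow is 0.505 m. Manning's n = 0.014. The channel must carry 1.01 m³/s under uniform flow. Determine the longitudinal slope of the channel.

S = 0.00239

For a circular section of diameter D = 2.14 m at depth y = 0.505 m, the central angle is θ = 2 arccos(1 − 2y/D) = 2.029 rad. Then A = (D²/8)(θ − sin θ) = 0.6481 m² and P = Dθ/2 = 2.171 m.
Hydraulic radius R = A/P = 0.6481/2.171 = 0.2985 m.
From Manning's equation, S = [nQ / (1 A R^(2/3))]² = [0.014 × 1.01 / (1 × 0.6481 × 0.2985^(2/3))]² = 0.00239.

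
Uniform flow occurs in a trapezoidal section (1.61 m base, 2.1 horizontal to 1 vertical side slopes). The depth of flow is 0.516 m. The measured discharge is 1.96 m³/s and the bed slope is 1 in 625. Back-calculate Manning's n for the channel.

n = 0.014

With bottom width b = 1.61 m and side slope z = 2.1: A = (b + zy)y = (1.61 + 2.1×0.516)×0.516 = 1.39 m²; P = b + 2y√(1+z²) = 1.61 + 2×0.516×2.326 = 4.01 m.
Hydraulic radius R = A/P = 1.39/4.01 = 0.3466 m.
Rearranging Manning's equation: n = (1/Q) A R^(2/3) S^(1/2) = (1/1.96) × 1.39 × 0.3466^(2/3) × √0.0016 = 0.014.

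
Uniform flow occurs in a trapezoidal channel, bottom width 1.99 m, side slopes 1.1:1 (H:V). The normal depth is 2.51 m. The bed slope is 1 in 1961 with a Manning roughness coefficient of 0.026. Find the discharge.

Q = 12.1 m³/s

With bottom width b = 1.99 m and side slope z = 1.1: A = (b + zy)y = (1.99 + 1.1×2.51)×2.51 = 11.93 m²; P = b + 2y√(1+z²) = 1.99 + 2×2.51×1.487 = 9.453 m.
Hydraulic radius R = A/P = 11.93/9.453 = 1.262 m.
Manning's equation: Q = (1/n) A R^(2/3) S^(1/2) = (1/0.026) × 11.93 × 1.262^(2/3) × 0.0005099^(1/2) = 12.1 m³/s.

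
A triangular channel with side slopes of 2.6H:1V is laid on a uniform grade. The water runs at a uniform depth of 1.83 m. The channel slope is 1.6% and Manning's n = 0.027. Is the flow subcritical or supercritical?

For a triangular section with side slope z = 2.6: A = zy² = 2.6×1.83² = 8.707 m²; P = 2y√(1+z²) = 2×1.83×2.786 = 10.2 m.
Hydraulic radius R = A/P = 8.707/10.2 = 0.854 m.
V = (1/n) R^(2/3) √S = (1/0.027) × 0.854^(2/3) × √0.016 = 4.217 m/s. Hydraulic depth D_h = A/T = 8.707/9.516 = 0.915 m.
Froude number Fr = V/√(g·D_h) = 4.217/√(9.81×0.915) = 1.41, which is greater than 1, so the flow is supercritical.

supercritical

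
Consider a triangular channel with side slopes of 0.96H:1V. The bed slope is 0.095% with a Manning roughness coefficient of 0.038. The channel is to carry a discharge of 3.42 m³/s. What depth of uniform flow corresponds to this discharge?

Manning's equation rearranged: A R^(2/3) = nQ / (1·√S) = 0.038 × 3.42 / (√0.00095) = 4.216.
Try y = 2.82 m: A R^(2/3) = 7.514 — too large.
Try y = 1.91 m: A R^(2/3) = 2.658 — too small.
Try y = 2.27 m: A R^(2/3) = 4.213 — close enough.

y_n = 2.27 m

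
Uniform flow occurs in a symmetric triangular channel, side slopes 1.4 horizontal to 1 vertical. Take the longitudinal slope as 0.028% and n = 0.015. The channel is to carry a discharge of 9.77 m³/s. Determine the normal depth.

Manning's equation rearranged: A R^(2/3) = nQ / (1·√S) = 0.015 × 9.77 / (√0.00028) = 8.758.
Try y = 2.91 m: A R^(2/3) = 13.27 — high.
Try y = 2.49 m: A R^(2/3) = 8.756 — matches.

y_n = 2.49 m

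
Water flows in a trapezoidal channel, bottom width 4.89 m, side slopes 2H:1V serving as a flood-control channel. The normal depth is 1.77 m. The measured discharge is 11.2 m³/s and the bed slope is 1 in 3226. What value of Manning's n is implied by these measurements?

With bottom width b = 4.89 m and side slope z = 2: A = (b + zy)y = (4.89 + 2×1.77)×1.77 = 14.92 m²; P = b + 2y√(1+z²) = 4.89 + 2×1.77×2.236 = 12.81 m.
Hydraulic radius R = A/P = 14.92/12.81 = 1.165 m.
Rearranging Manning's equation: n = (1/Q) A R^(2/3) S^(1/2) = (1/11.2) × 14.92 × 1.165^(2/3) × √0.00031 = 0.026.

n = 0.026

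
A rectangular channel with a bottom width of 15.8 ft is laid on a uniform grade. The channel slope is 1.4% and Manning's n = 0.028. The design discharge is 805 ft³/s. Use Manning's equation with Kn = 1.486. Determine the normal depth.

y_n = 4.16 ft

Manning's equation rearranged: A R^(2/3) = nQ / (1.486·√S) = 0.028 × 805 / (1.486 × √0.014) = 128.2.
At y = 2.87 ft: A R^(2/3) = 74.48 — low.
At y = 4.76 ft: A R^(2/3) = 155.4 — high.
At y = 4.16 ft: A R^(2/3) = 128.2 — ≈ 128.2.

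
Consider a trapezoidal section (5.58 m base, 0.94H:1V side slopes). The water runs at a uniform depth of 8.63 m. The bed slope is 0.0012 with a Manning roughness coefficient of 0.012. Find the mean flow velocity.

With bottom width b = 5.58 m and side slope z = 0.94: A = (b + zy)y = (5.58 + 0.94×8.63)×8.63 = 118.2 m²; P = b + 2y√(1+z²) = 5.58 + 2×8.63×1.372 = 29.27 m.
Hydraulic radius R = A/P = 118.2/29.27 = 4.037 m.
From Manning's equation, V = (1/n) R^(2/3) S^(1/2) = (1/0.012) × 4.037^(2/3) × 0.0012^(1/2) = 7.32 m/s.

V = 7.32 m/s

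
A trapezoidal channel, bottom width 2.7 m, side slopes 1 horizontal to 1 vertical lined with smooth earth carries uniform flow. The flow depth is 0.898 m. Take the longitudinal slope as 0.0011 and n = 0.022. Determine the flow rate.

With bottom width b = 2.7 m and side slope z = 1: A = (b + zy)y = (2.7 + 1×0.898)×0.898 = 3.231 m²; P = b + 2y√(1+z²) = 2.7 + 2×0.898×1.414 = 5.24 m.
Hydraulic radius R = A/P = 3.231/5.24 = 0.6166 m.
Manning's equation: Q = (1/n) A R^(2/3) S^(1/2) = (1/0.022) × 3.231 × 0.6166^(2/3) × 0.0011^(1/2) = 3.53 m³/s.

Q = 3.53 m³/s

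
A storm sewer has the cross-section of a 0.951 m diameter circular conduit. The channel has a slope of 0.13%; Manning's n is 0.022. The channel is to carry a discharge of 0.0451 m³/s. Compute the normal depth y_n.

y_n = 0.204 m

Manning's equation rearranged: A R^(2/3) = nQ / (1·√S) = 0.022 × 0.0451 / (√0.0013) = 0.02752.
Try y = 0.244 m: A R^(2/3) = 0.03931 — high.
Try y = 0.204 m: A R^(2/3) = 0.0275 — ≈ 0.02752.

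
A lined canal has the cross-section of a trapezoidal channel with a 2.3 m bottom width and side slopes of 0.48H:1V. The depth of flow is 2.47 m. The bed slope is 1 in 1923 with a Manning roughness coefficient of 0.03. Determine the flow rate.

With bottom width b = 2.3 m and side slope z = 0.48: A = (b + zy)y = (2.3 + 0.48×2.47)×2.47 = 8.609 m²; P = b + 2y√(1+z²) = 2.3 + 2×2.47×1.109 = 7.78 m.
Hydraulic radius R = A/P = 8.609/7.78 = 1.107 m.
Manning's equation: Q = (1/n) A R^(2/3) S^(1/2) = (1/0.03) × 8.609 × 1.107^(2/3) × 0.00052^(1/2) = 7 m³/s.

Q = 7 m³/s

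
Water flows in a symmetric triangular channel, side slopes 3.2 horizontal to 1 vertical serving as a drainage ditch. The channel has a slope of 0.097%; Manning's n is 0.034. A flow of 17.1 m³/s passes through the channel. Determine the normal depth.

y_n = 2.33 m

Manning's equation rearranged: A R^(2/3) = nQ / (1·√S) = 0.034 × 17.1 / (√0.00097) = 18.67.
Try y = 2.66 m: A R^(2/3) = 26.55 — too large.
Try y = 1.6 m: A R^(2/3) = 6.844 — too small.
Try y = 2.33 m: A R^(2/3) = 18.65 — close enough.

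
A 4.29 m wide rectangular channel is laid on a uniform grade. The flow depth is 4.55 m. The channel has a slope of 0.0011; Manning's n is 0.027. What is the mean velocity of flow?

Flow area A = b·y = 4.29 × 4.55 = 19.52 m². Wetted perimeter P = b + 2y = 4.29 + 2×4.55 = 13.39 m.
Hydraulic radius R = A/P = 19.52/13.39 = 1.458 m.
From Manning's equation, V = (1/n) R^(2/3) S^(1/2) = (1/0.027) × 1.458^(2/3) × 0.0011^(1/2) = 1.58 m/s.

V = 1.58 m/s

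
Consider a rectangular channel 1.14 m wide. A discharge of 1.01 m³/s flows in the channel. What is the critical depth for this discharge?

For a rectangular channel, critical depth y_c = (q²/g)^(1/3) where q = Q/b = 1.01/1.14 = 0.886 m²/s.
So y_c = (0.886²/9.81)^(1/3) = 0.431 m.

y_c = 0.431 m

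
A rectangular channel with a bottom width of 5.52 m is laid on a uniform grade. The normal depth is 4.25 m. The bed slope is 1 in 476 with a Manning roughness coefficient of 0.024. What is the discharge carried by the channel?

Q = 63.1 m³/s

Flow area A = b·y = 5.52 × 4.25 = 23.46 m². Wetted perimeter P = b + 2y = 5.52 + 2×4.25 = 14.02 m.
Hydraulic radius R = A/P = 23.46/14.02 = 1.673 m.
Manning's equation: Q = (1/n) A R^(2/3) S^(1/2) = (1/0.024) × 23.46 × 1.673^(2/3) × 0.002101^(1/2) = 63.1 m³/s.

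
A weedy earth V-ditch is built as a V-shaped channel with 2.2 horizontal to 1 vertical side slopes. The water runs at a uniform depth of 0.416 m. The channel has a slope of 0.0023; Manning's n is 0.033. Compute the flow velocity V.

V = 0.479 m/s

For a triangular section with side slope z = 2.2: A = zy² = 2.2×0.416² = 0.3807 m²; P = 2y√(1+z²) = 2×0.416×2.417 = 2.011 m.
Hydraulic radius R = A/P = 0.3807/2.011 = 0.1894 m.
From Manning's equation, V = (1/n) R^(2/3) S^(1/2) = (1/0.033) × 0.1894^(2/3) × 0.0023^(1/2) = 0.479 m/s.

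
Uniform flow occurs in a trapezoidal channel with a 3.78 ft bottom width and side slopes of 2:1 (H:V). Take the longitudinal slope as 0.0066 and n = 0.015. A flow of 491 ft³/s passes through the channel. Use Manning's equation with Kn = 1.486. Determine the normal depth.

Manning's equation rearranged: A R^(2/3) = nQ / (1.486·√S) = 0.015 × 491 / (1.486 × √0.0066) = 61.01.
At y = 2.95 ft: A R^(2/3) = 40.39 — too small.
At y = 3.56 ft: A R^(2/3) = 60.97 — ≈ 61.01.

y_n = 3.56 ft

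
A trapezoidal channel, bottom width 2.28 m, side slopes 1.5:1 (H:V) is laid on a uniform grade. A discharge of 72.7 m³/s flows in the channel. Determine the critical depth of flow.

y_c = 2.77 m

At critical depth, Q² T / (g A³) = 1, i.e. A³/T = Q²/g = 72.7²/9.81 = 538.8.
Trying y = 2.11 m: A³/T = 176.1 — short.
Trying y = 3.13 m: A³/T = 891.7 — over.
Trying y = 2.77 m: A³/T = 534.8 — matches.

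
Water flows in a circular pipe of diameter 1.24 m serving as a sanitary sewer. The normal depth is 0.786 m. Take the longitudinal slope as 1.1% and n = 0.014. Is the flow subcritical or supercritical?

For a circular section of diameter D = 1.24 m at depth y = 0.786 m, the central angle is θ = 2 arccos(1 − 2y/D) = 3.684 rad. Then A = (D²/8)(θ − sin θ) = 0.8072 m² and P = Dθ/2 = 2.284 m.
Hydraulic radius R = A/P = 0.8072/2.284 = 0.3534 m.
V = (1/n) R^(2/3) √S = (1/0.014) × 0.3534^(2/3) × √0.011 = 3.745 m/s. Hydraulic depth D_h = A/T = 0.8072/1.195 = 0.6756 m.
Froude number Fr = V/√(g·D_h) = 3.745/√(9.81×0.6756) = 1.45, which is greater than 1, so the flow is supercritical.

supercritical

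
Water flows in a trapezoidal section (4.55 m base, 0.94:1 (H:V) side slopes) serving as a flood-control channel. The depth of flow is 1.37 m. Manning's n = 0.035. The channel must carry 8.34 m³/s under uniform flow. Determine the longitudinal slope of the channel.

S = 0.0014

With bottom width b = 4.55 m and side slope z = 0.94: A = (b + zy)y = (4.55 + 0.94×1.37)×1.37 = 7.998 m²; P = b + 2y√(1+z²) = 4.55 + 2×1.37×1.372 = 8.31 m.
Hydraulic radius R = A/P = 7.998/8.31 = 0.9624 m.
From Manning's equation, S = [nQ / (1 A R^(2/3))]² = [0.035 × 8.34 / (1 × 7.998 × 0.9624^(2/3))]² = 0.0014.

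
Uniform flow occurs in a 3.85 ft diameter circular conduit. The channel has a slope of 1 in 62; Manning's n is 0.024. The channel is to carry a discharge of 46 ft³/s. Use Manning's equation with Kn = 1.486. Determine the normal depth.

y_n = 1.96 ft

Manning's equation rearranged: A R^(2/3) = nQ / (1.486·√S) = 0.024 × 46 / (1.486 × √0.01613) = 5.85.
Trying y = 2.44 ft: A R^(2/3) = 8.276 — over.
Trying y = 1.57 ft: A R^(2/3) = 3.961 — short.
Trying y = 1.96 ft: A R^(2/3) = 5.85 — close enough.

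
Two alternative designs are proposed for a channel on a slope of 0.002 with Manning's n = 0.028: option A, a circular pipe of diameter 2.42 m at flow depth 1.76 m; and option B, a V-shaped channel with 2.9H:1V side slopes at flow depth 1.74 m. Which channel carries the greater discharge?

channel B

Channel A: For a circular section of diameter D = 2.42 m at depth y = 1.76 m, the central angle is θ = 2 arccos(1 − 2y/D) = 4.085 rad. Then A = (D²/8)(θ − sin θ) = 3.583 m² and P = Dθ/2 = 4.943 m. Hydraulic radius R = A/P = 3.583/4.943 = 0.7249 m. Q_A = (1/0.028)·3.583·0.7249^(2/3)·√0.002 = 4.619 m³/s.
Channel B: For a triangular section with side slope z = 2.9: A = zy² = 2.9×1.74² = 8.78 m²; P = 2y√(1+z²) = 2×1.74×3.068 = 10.68 m. Hydraulic radius R = A/P = 8.78/10.68 = 0.8225 m. Q_B = (1/0.028)·8.78·0.8225^(2/3)·√0.002 = 12.31 m³/s.
Q_A = 4.619 m³/s vs Q_B = 12.31 m³/s, so channel B carries more.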